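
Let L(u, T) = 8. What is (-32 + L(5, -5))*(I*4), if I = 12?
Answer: -1152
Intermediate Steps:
(-32 + L(5, -5))*(I*4) = (-32 + 8)*(12*4) = -24*48 = -1152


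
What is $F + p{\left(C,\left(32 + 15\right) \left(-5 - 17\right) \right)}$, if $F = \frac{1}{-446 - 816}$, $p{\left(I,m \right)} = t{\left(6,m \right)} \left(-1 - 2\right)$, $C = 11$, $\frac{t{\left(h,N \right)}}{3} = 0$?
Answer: $- \frac{1}{1262} \approx -0.00079239$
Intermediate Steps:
$t{\left(h,N \right)} = 0$ ($t{\left(h,N \right)} = 3 \cdot 0 = 0$)
$p{\left(I,m \right)} = 0$ ($p{\left(I,m \right)} = 0 \left(-1 - 2\right) = 0 \left(-3\right) = 0$)
$F = - \frac{1}{1262}$ ($F = \frac{1}{-1262} = - \frac{1}{1262} \approx -0.00079239$)
$F + p{\left(C,\left(32 + 15\right) \left(-5 - 17\right) \right)} = - \frac{1}{1262} + 0 = - \frac{1}{1262}$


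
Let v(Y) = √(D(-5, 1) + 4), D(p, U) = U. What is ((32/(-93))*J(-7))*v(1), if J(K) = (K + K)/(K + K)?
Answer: -32*√5/93 ≈ -0.76940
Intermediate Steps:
J(K) = 1 (J(K) = (2*K)/((2*K)) = (2*K)*(1/(2*K)) = 1)
v(Y) = √5 (v(Y) = √(1 + 4) = √5)
((32/(-93))*J(-7))*v(1) = ((32/(-93))*1)*√5 = ((32*(-1/93))*1)*√5 = (-32/93*1)*√5 = -32*√5/93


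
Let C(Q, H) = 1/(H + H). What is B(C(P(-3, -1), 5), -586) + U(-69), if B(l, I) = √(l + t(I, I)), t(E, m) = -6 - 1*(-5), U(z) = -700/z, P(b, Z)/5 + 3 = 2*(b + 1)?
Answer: 700/69 + 3*I*√10/10 ≈ 10.145 + 0.94868*I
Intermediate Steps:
P(b, Z) = -5 + 10*b (P(b, Z) = -15 + 5*(2*(b + 1)) = -15 + 5*(2*(1 + b)) = -15 + 5*(2 + 2*b) = -15 + (10 + 10*b) = -5 + 10*b)
C(Q, H) = 1/(2*H)
t(E, m) = -1 (t(E, m) = -6 + 5 = -1)
B(l, I) = √(-1 + l) (B(l, I) = √(l - 1) = √(-1 + l))
B(C(P(-3, -1), 5), -586) + U(-69) = √(-1 + (½)/5) - 700/(-69) = √(-1 + (½)*(⅕)) - 700*(-1/69) = √(-1 + ⅒) + 700/69 = √(-9/10) + 700/69 = 3*I*√10/10 + 700/69 = 700/69 + 3*I*√10/10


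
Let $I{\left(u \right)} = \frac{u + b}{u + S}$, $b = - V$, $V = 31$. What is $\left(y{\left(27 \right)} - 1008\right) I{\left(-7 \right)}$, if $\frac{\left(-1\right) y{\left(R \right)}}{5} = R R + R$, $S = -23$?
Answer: $- \frac{30324}{5} \approx -6064.8$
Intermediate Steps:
$b = -31$ ($b = \left(-1\right) 31 = -31$)
$I{\left(u \right)} = \frac{-31 + u}{-23 + u}$ ($I{\left(u \right)} = \frac{u - 31}{u - 23} = \frac{-31 + u}{-23 + u}$)
$y{\left(R \right)} = - 5 R - 5 R^{2}$ ($y{\left(R \right)} = - 5 \left(R R + R\right) = - 5 \left(R^{2} + R\right) = - 5 \left(R + R^{2}\right) = - 5 R - 5 R^{2}$)
$\left(y{\left(27 \right)} - 1008\right) I{\left(-7 \right)} = \left(\left(-5\right) 27 \left(1 + 27\right) - 1008\right) \frac{-31 - 7}{-23 - 7} = \left(\left(-5\right) 27 \cdot 28 - 1008\right) \frac{1}{-30} \left(-38\right) = \left(-3780 - 1008\right) \left(\left(- \frac{1}{30}\right) \left(-38\right)\right) = \left(-4788\right) \frac{19}{15} = - \frac{30324}{5}$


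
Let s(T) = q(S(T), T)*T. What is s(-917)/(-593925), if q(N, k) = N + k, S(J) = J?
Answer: -1681778/593925 ≈ -2.8316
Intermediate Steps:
s(T) = 2*T² (s(T) = (T + T)*T = (2*T)*T = 2*T²)
s(-917)/(-593925) = (2*(-917)²)/(-593925) = (2*840889)*(-1/593925) = 1681778*(-1/593925) = -1681778/593925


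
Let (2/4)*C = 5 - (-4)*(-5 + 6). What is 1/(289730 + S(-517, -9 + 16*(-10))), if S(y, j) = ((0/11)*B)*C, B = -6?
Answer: 1/289730 ≈ 3.4515e-6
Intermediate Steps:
C = 18 (C = 2*(5 - (-4)*(-5 + 6)) = 2*(5 - (-4)) = 2*(5 - 1*(-4)) = 2*(5 + 4) = 2*9 = 18)
S(y, j) = 0 (S(y, j) = ((0/11)*(-6))*18 = ((0*(1/11))*(-6))*18 = (0*(-6))*18 = 0*18 = 0)
1/(289730 + S(-517, -9 + 16*(-10))) = 1/(289730 + 0) = 1/289730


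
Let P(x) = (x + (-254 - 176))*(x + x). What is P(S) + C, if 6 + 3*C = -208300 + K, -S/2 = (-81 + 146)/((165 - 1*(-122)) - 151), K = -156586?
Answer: -837915829/6936 ≈ -1.2081e+5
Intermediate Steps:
S = -65/68 (S = -2*(-81 + 146)/((165 - 1*(-122)) - 151) = -130/((165 + 122) - 151) = -130/(287 - 151) = -130/136 = -2*65/136 = -65/68 ≈ -0.95588)
P(x) = 2*x*(-430 + x) (P(x) = (x - 430)*(2*x) = (-430 + x)*(2*x) = 2*x*(-430 + x))
C = -364892/3 (C = -2 + (-208300 - 156586)/3 = -2 + (⅓)*(-364886) = -2 - 364886/3 = -364892/3 ≈ -1.2163e+5)
P(S) + C = 2*(-65/68)*(-430 - 65/68) - 364892/3 = 2*(-65/68)*(-29305/68) - 364892/3 = 1904825/2312 - 364892/3 = -837915829/6936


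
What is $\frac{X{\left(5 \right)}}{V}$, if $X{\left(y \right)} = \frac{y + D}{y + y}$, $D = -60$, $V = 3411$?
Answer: $- \frac{11}{6822} \approx -0.0016124$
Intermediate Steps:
$X{\left(y \right)} = \frac{-60 + y}{2 y}$ ($X{\left(y \right)} = \frac{y - 60}{y + y} = \frac{-60 + y}{2 y}$)
$\frac{X{\left(5 \right)}}{V} = \frac{\frac{1}{2} \cdot \frac{1}{5} \left(-60 + 5\right)}{3411} = \frac{1}{2} \cdot \frac{1}{5} \left(-55\right) \frac{1}{3411} = \left(- \frac{11}{2}\right) \frac{1}{3411} = - \frac{11}{6822}$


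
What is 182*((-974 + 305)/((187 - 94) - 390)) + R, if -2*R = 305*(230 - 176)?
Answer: -774679/99 ≈ -7825.0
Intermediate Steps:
R = -8235 (R = -305*(230 - 176)/2 = -305*54/2 = -1/2*16470 = -8235)
182*((-974 + 305)/((187 - 94) - 390)) + R = 182*((-974 + 305)/((187 - 94) - 390)) - 8235 = 182*(-669/(93 - 390)) - 8235 = 182*(-669/(-297)) - 8235 = 182*(-669*(-1/297)) - 8235 = 182*(223/99) - 8235 = 40586/99 - 8235 = -774679/99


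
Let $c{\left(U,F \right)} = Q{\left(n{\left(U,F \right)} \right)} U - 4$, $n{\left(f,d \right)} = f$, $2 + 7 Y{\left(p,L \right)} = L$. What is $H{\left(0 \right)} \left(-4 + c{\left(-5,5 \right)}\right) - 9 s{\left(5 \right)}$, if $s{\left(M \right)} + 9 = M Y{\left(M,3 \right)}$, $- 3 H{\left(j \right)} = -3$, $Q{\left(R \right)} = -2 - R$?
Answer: $\frac{361}{7} \approx 51.571$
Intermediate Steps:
$Y{\left(p,L \right)} = - \frac{2}{7} + \frac{L}{7}$
$H{\left(j \right)} = 1$ ($H{\left(j \right)} = \left(- \frac{1}{3}\right) \left(-3\right) = 1$)
$s{\left(M \right)} = -9 + \frac{M}{7}$ ($s{\left(M \right)} = -9 + M \left(- \frac{2}{7} + \frac{1}{7} \cdot 3\right) = -9 + M \left(- \frac{2}{7} + \frac{3}{7}\right) = -9 + M \frac{1}{7} = -9 + \frac{M}{7}$)
$c{\left(U,F \right)} = -4 + U \left(-2 - U\right)$ ($c{\left(U,F \right)} = \left(-2 - U\right) U - 4 = U \left(-2 - U\right) - 4 = -4 + U \left(-2 - U\right)$)
$H{\left(0 \right)} \left(-4 + c{\left(-5,5 \right)}\right) - 9 s{\left(5 \right)} = 1 \left(-4 - \left(4 - 5 \left(2 - 5\right)\right)\right) - 9 \left(-9 + \frac{1}{7} \cdot 5\right) = 1 \left(-4 - \left(4 - -15\right)\right) - 9 \left(-9 + \frac{5}{7}\right) = 1 \left(-4 - 19\right) - - \frac{522}{7} = 1 \left(-4 - 19\right) + \frac{522}{7} = 1 \left(-23\right) + \frac{522}{7} = -23 + \frac{522}{7} = \frac{361}{7}$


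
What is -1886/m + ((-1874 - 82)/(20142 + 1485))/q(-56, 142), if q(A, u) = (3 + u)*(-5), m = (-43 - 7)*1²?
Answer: 7885807/209061 ≈ 37.720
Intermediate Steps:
m = -50 (m = -50*1 = -50)
q(A, u) = -15 - 5*u
-1886/m + ((-1874 - 82)/(20142 + 1485))/q(-56, 142) = -1886/(-50) + ((-1874 - 82)/(20142 + 1485))/(-15 - 5*142) = -1886*(-1/50) + (-1956/21627)/(-15 - 710) = 943/25 - 1956*1/21627/(-725) = 943/25 - 652/7209*(-1/725) = 943/25 + 652/5226525 = 7885807/209061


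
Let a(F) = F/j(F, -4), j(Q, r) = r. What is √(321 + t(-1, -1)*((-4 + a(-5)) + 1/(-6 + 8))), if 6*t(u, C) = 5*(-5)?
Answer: √5286/4 ≈ 18.176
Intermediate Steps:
a(F) = -F/4 (a(F) = F/(-4) = F*(-¼) = -F/4)
t(u, C) = -25/6 (t(u, C) = (5*(-5))/6 = (⅙)*(-25) = -25/6)
√(321 + t(-1, -1)*((-4 + a(-5)) + 1/(-6 + 8))) = √(321 - 25*((-4 - ¼*(-5)) + 1/(-6 + 8))/6) = √(321 - 25*((-4 + 5/4) + 1/2)/6) = √(321 - 25*(-11/4 + ½)/6) = √(321 - 25/6*(-9/4)) = √(321 + 75/8) = √(2643/8) = √5286/4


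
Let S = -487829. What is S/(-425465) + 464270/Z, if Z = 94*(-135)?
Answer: -19134008554/539915085 ≈ -35.439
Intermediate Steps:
Z = -12690
S/(-425465) + 464270/Z = -487829/(-425465) + 464270/(-12690) = -487829*(-1/425465) + 464270*(-1/12690) = 487829/425465 - 46427/1269 = -19134008554/539915085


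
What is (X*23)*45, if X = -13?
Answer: -13455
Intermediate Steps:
(X*23)*45 = -13*23*45 = -299*45 = -13455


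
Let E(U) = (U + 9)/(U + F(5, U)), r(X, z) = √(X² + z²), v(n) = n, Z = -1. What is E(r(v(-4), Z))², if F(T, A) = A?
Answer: (9 + √17)²/68 ≈ 2.5326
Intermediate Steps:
E(U) = (9 + U)/(2*U) (E(U) = (U + 9)/(U + U) = (9 + U)/((2*U)) = (9 + U)*(1/(2*U)) = (9 + U)/(2*U))
E(r(v(-4), Z))² = ((9 + √((-4)² + (-1)²))/(2*(√((-4)² + (-1)²))))² = ((9 + √(16 + 1))/(2*(√(16 + 1))))² = ((9 + √17)/(2*(√17)))² = ((√17/17)*(9 + √17)/2)² = (√17*(9 + √17)/34)² = (9 + √17)²/68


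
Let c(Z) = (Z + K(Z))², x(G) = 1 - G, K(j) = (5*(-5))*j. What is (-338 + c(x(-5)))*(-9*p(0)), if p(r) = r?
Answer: 0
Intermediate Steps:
K(j) = -25*j
c(Z) = 576*Z² (c(Z) = (Z - 25*Z)² = (-24*Z)² = 576*Z²)
(-338 + c(x(-5)))*(-9*p(0)) = (-338 + 576*(1 - 1*(-5))²)*(-9*0) = (-338 + 576*(1 + 5)²)*0 = (-338 + 576*6²)*0 = (-338 + 576*36)*0 = (-338 + 20736)*0 = 20398*0 = 0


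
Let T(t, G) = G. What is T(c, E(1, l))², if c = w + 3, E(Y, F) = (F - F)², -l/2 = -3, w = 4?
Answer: 0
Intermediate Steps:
l = 6 (l = -2*(-3) = 6)
E(Y, F) = 0 (E(Y, F) = 0² = 0)
c = 7 (c = 4 + 3 = 7)
T(c, E(1, l))² = 0² = 0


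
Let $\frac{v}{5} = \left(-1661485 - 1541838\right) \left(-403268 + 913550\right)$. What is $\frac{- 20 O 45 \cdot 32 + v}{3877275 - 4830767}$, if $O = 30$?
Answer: $\frac{4086495599715}{476746} \approx 8.5716 \cdot 10^{6}$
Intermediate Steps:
$v = -8172990335430$ ($v = 5 \left(-1661485 - 1541838\right) \left(-403268 + 913550\right) = 5 \left(\left(-3203323\right) 510282\right) = 5 \left(-1634598067086\right) = -8172990335430$)
$\frac{- 20 O 45 \cdot 32 + v}{3877275 - 4830767} = \frac{\left(-20\right) 30 \cdot 45 \cdot 32 - 8172990335430}{3877275 - 4830767} = \frac{\left(-600\right) 45 \cdot 32 - 8172990335430}{-953492} = \left(\left(-27000\right) 32 - 8172990335430\right) \left(- \frac{1}{953492}\right) = \left(-864000 - 8172990335430\right) \left(- \frac{1}{953492}\right) = \left(-8172991199430\right) \left(- \frac{1}{953492}\right) = \frac{4086495599715}{476746}$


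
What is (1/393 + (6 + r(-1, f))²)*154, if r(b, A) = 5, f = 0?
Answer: 7323316/393 ≈ 18634.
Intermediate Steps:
(1/393 + (6 + r(-1, f))²)*154 = (1/393 + (6 + 5)²)*154 = (1/393 + 11²)*154 = (1/393 + 121)*154 = (47554/393)*154 = 7323316/393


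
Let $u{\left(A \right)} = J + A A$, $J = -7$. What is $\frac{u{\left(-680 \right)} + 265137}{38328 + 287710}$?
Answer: $\frac{363765}{163019} \approx 2.2314$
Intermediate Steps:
$u{\left(A \right)} = -7 + A^{2}$ ($u{\left(A \right)} = -7 + A A = -7 + A^{2}$)
$\frac{u{\left(-680 \right)} + 265137}{38328 + 287710} = \frac{\left(-7 + \left(-680\right)^{2}\right) + 265137}{38328 + 287710} = \frac{\left(-7 + 462400\right) + 265137}{326038} = \left(462393 + 265137\right) \frac{1}{326038} = 727530 \cdot \frac{1}{326038} = \frac{363765}{163019}$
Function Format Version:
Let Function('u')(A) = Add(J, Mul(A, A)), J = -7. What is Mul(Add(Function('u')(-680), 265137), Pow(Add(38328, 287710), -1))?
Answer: Rational(363765, 163019) ≈ 2.2314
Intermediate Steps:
Function('u')(A) = Add(-7, Pow(A, 2)) (Function('u')(A) = Add(-7, Mul(A, A)) = Add(-7, Pow(A, 2)))
Mul(Add(Function('u')(-680), 265137), Pow(Add(38328, 287710), -1)) = Mul(Add(Add(-7, Pow(-680, 2)), 265137), Pow(Add(38328, 287710), -1)) = Mul(Add(Add(-7, 462400), 265137), Pow(326038, -1)) = Mul(Add(462393, 265137), Rational(1, 326038)) = Mul(727530, Rational(1, 326038)) = Rational(363765, 163019)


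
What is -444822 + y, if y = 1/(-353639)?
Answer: -157306407259/353639 ≈ -4.4482e+5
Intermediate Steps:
y = -1/353639 ≈ -2.8277e-6
-444822 + y = -444822 - 1/353639 = -157306407259/353639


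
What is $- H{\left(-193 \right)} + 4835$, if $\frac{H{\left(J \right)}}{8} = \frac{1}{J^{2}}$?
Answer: $\frac{180098907}{37249} \approx 4835.0$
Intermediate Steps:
$H{\left(J \right)} = \frac{8}{J^{2}}$
$- H{\left(-193 \right)} + 4835 = - \frac{8}{37249} + 4835 = \frac{180098907}{37249}$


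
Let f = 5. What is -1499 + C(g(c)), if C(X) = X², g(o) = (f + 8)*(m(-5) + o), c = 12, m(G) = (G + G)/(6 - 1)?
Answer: 15401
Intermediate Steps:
m(G) = 2*G/5 (m(G) = (2*G)/5 = (2*G)*(⅕) = 2*G/5)
g(o) = -26 + 13*o (g(o) = (5 + 8)*((⅖)*(-5) + o) = 13*(-2 + o) = -26 + 13*o)
-1499 + C(g(c)) = -1499 + (-26 + 13*12)² = -1499 + (-26 + 156)² = -1499 + 130² = -1499 + 16900 = 15401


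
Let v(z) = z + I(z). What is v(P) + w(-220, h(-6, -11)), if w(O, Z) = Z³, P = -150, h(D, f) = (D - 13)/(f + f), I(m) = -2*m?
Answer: 1604059/10648 ≈ 150.64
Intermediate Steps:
h(D, f) = (-13 + D)/(2*f) (h(D, f) = (-13 + D)/((2*f)) = (-13 + D)*(1/(2*f)) = (-13 + D)/(2*f))
v(z) = -z (v(z) = z - 2*z = -z)
v(P) + w(-220, h(-6, -11)) = -1*(-150) + ((½)*(-13 - 6)/(-11))³ = 150 + ((½)*(-1/11)*(-19))³ = 150 + (19/22)³ = 150 + 6859/10648 = 1604059/10648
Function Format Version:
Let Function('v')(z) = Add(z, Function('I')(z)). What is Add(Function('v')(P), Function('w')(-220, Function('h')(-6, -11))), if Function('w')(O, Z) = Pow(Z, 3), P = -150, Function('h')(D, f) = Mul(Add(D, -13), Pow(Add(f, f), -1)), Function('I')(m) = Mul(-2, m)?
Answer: Rational(1604059, 10648) ≈ 150.64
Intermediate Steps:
Function('h')(D, f) = Mul(Rational(1, 2), Pow(f, -1), Add(-13, D)) (Function('h')(D, f) = Mul(Add(-13, D), Pow(Mul(2, f), -1)) = Mul(Add(-13, D), Mul(Rational(1, 2), Pow(f, -1))) = Mul(Rational(1, 2), Pow(f, -1), Add(-13, D)))
Function('v')(z) = Mul(-1, z) (Function('v')(z) = Add(z, Mul(-2, z)) = Mul(-1, z))
Add(Function('v')(P), Function('w')(-220, Function('h')(-6, -11))) = Add(Mul(-1, -150), Pow(Mul(Rational(1, 2), Pow(-11, -1), Add(-13, -6)), 3)) = Add(150, Pow(Mul(Rational(1, 2), Rational(-1, 11), -19), 3)) = Add(150, Pow(Rational(19, 22), 3)) = Add(150, Rational(6859, 10648)) = Rational(1604059, 10648)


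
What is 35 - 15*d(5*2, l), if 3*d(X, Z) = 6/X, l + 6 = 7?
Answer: 32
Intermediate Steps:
l = 1 (l = -6 + 7 = 1)
d(X, Z) = 2/X (d(X, Z) = (6/X)/3 = 2/X)
35 - 15*d(5*2, l) = 35 - 30/(5*2) = 35 - 30/10 = 35 - 15*⅕ = 35 - 3 = 32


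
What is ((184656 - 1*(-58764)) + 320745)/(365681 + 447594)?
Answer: 112833/162655 ≈ 0.69370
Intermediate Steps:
((184656 - 1*(-58764)) + 320745)/(365681 + 447594) = ((184656 + 58764) + 320745)/813275 = (243420 + 320745)*(1/813275) = 564165*(1/813275) = 112833/162655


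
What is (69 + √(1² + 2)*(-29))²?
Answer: 7284 - 4002*√3 ≈ 352.33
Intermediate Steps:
(69 + √(1² + 2)*(-29))² = (69 + √(1 + 2)*(-29))² = (69 + √3*(-29))² = (69 - 29*√3)²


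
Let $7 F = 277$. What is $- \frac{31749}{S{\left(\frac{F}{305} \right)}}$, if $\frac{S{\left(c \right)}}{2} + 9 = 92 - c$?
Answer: $- \frac{1189195}{6208} \approx -191.56$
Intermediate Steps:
$F = \frac{277}{7}$ ($F = \frac{1}{7} \cdot 277 = \frac{277}{7} \approx 39.571$)
$S{\left(c \right)} = 166 - 2 c$ ($S{\left(c \right)} = -18 + 2 \left(92 - c\right) = -18 - \left(-184 + 2 c\right) = 166 - 2 c$)
$- \frac{31749}{S{\left(\frac{F}{305} \right)}} = - \frac{31749}{166 - 2 \frac{277}{7 \cdot 305}} = - \frac{31749}{166 - 2 \cdot \frac{277}{7} \cdot \frac{1}{305}} = - \frac{31749}{166 - \frac{554}{2135}} = - \frac{31749}{\frac{353856}{2135}} = \left(-31749\right) \frac{2135}{353856} = - \frac{1189195}{6208}$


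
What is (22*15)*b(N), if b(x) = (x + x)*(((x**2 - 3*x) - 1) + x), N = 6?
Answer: 91080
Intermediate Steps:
b(x) = 2*x*(-1 + x**2 - 2*x) (b(x) = (2*x)*((-1 + x**2 - 3*x) + x) = (2*x)*(-1 + x**2 - 2*x) = 2*x*(-1 + x**2 - 2*x))
(22*15)*b(N) = (22*15)*(2*6*(-1 + 6**2 - 2*6)) = 330*(2*6*(-1 + 36 - 12)) = 330*(2*6*23) = 330*276 = 91080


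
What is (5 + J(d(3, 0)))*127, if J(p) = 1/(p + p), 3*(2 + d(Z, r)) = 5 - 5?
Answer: 2413/4 ≈ 603.25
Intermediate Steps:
d(Z, r) = -2 (d(Z, r) = -2 + (5 - 5)/3 = -2 + (⅓)*0 = -2 + 0 = -2)
J(p) = 1/(2*p)
(5 + J(d(3, 0)))*127 = (5 + (½)/(-2))*127 = (5 + (½)*(-½))*127 = (5 - ¼)*127 = (19/4)*127 = 2413/4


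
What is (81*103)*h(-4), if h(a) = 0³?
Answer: 0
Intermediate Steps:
h(a) = 0
(81*103)*h(-4) = (81*103)*0 = 8343*0 = 0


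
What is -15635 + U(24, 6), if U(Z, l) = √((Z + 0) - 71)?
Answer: -15635 + I*√47 ≈ -15635.0 + 6.8557*I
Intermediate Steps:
U(Z, l) = √(-71 + Z) (U(Z, l) = √(Z - 71) = √(-71 + Z))
-15635 + U(24, 6) = -15635 + √(-71 + 24) = -15635 + √(-47) = -15635 + I*√47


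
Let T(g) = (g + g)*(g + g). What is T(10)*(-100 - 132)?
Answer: -92800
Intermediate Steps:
T(g) = 4*g**2 (T(g) = (2*g)*(2*g) = 4*g**2)
T(10)*(-100 - 132) = (4*10**2)*(-100 - 132) = (4*100)*(-232) = 400*(-232) = -92800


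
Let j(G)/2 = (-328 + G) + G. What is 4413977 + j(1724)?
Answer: 4420217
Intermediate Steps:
j(G) = -656 + 4*G (j(G) = 2*((-328 + G) + G) = 2*(-328 + 2*G) = -656 + 4*G)
4413977 + j(1724) = 4413977 + (-656 + 4*1724) = 4413977 + (-656 + 6896) = 4413977 + 6240 = 4420217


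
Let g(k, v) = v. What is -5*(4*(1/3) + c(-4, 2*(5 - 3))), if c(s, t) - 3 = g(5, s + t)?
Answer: -65/3 ≈ -21.667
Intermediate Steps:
c(s, t) = 3 + s + t (c(s, t) = 3 + (s + t) = 3 + s + t)
-5*(4*(1/3) + c(-4, 2*(5 - 3))) = -5*(4*(1/3) + (3 - 4 + 2*(5 - 3))) = -5*(4*(1*(⅓)) + (3 - 4 + 2*2)) = -5*(4*(⅓) + (3 - 4 + 4)) = -5*(4/3 + 3) = -5*13/3 = -65/3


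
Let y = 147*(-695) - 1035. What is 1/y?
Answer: -1/103200 ≈ -9.6899e-6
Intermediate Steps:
y = -103200 (y = -102165 - 1035 = -103200)
1/y = 1/(-103200) = -1/103200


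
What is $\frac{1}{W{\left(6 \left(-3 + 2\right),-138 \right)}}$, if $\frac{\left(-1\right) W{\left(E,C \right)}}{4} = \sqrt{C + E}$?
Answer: $\frac{i}{48} \approx 0.020833 i$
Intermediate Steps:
$W{\left(E,C \right)} = - 4 \sqrt{C + E}$
$\frac{1}{W{\left(6 \left(-3 + 2\right),-138 \right)}} = \frac{1}{\left(-4\right) \sqrt{-138 + 6 \left(-3 + 2\right)}} = \frac{1}{\left(-4\right) \sqrt{-138 + 6 \left(-1\right)}} = \frac{1}{\left(-4\right) \sqrt{-138 - 6}} = \frac{1}{\left(-4\right) \sqrt{-144}} = \frac{1}{\left(-4\right) 12 i} = \frac{1}{\left(-48\right) i} = \frac{i}{48}$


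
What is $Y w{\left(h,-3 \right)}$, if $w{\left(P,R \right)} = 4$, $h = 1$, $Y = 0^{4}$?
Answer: $0$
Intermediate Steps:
$Y = 0$
$Y w{\left(h,-3 \right)} = 0 \cdot 4 = 0$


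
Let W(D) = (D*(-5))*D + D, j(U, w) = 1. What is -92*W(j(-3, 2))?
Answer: 368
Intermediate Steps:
W(D) = D - 5*D² (W(D) = (-5*D)*D + D = -5*D² + D = D - 5*D²)
-92*W(j(-3, 2)) = -92*(1 - 5*1) = -92*(1 - 5) = -92*(-4) = 368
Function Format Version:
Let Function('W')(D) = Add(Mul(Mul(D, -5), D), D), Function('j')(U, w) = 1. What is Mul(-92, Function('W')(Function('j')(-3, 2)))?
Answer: 368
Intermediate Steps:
Function('W')(D) = Add(D, Mul(-5, Pow(D, 2))) (Function('W')(D) = Add(Mul(Mul(-5, D), D), D) = Add(Mul(-5, Pow(D, 2)), D) = Add(D, Mul(-5, Pow(D, 2))))
Mul(-92, Function('W')(Function('j')(-3, 2))) = Mul(-92, Mul(1, Add(1, Mul(-5, 1)))) = Mul(-92, Mul(1, Add(1, -5))) = Mul(-92, Mul(1, -4)) = Mul(-92, -4) = 368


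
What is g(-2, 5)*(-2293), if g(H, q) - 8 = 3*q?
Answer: -52739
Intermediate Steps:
g(H, q) = 8 + 3*q
g(-2, 5)*(-2293) = (8 + 3*5)*(-2293) = (8 + 15)*(-2293) = 23*(-2293) = -52739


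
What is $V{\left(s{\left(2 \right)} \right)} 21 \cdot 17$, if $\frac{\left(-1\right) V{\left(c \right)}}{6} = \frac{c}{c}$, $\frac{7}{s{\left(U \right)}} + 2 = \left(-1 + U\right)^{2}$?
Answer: $-2142$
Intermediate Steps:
$s{\left(U \right)} = \frac{7}{-2 + \left(-1 + U\right)^{2}}$
$V{\left(c \right)} = -6$ ($V{\left(c \right)} = - 6 \frac{c}{c} = \left(-6\right) 1 = -6$)
$V{\left(s{\left(2 \right)} \right)} 21 \cdot 17 = \left(-6\right) 21 \cdot 17 = \left(-126\right) 17 = -2142$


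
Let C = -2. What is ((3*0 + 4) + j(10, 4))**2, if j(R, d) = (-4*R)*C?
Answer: 7056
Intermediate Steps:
j(R, d) = 8*R (j(R, d) = -4*R*(-2) = 8*R)
((3*0 + 4) + j(10, 4))**2 = ((3*0 + 4) + 8*10)**2 = ((0 + 4) + 80)**2 = (4 + 80)**2 = 84**2 = 7056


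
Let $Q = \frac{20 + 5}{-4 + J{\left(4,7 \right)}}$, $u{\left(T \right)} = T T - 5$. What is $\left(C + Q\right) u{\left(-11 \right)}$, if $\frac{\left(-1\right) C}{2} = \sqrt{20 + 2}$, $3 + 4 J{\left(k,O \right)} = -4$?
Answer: $- \frac{11600}{23} - 232 \sqrt{22} \approx -1592.5$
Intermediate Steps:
$J{\left(k,O \right)} = - \frac{7}{4}$ ($J{\left(k,O \right)} = - \frac{3}{4} + \frac{1}{4} \left(-4\right) = - \frac{3}{4} - 1 = - \frac{7}{4}$)
$u{\left(T \right)} = -5 + T^{2}$ ($u{\left(T \right)} = T^{2} - 5 = -5 + T^{2}$)
$C = - 2 \sqrt{22}$ ($C = - 2 \sqrt{20 + 2} = - 2 \sqrt{22} \approx -9.3808$)
$Q = - \frac{100}{23}$ ($Q = \frac{20 + 5}{-4 - \frac{7}{4}} = \frac{25}{- \frac{23}{4}} = 25 \left(- \frac{4}{23}\right) = - \frac{100}{23} \approx -4.3478$)
$\left(C + Q\right) u{\left(-11 \right)} = \left(- 2 \sqrt{22} - \frac{100}{23}\right) \left(-5 + \left(-11\right)^{2}\right) = \left(- \frac{100}{23} - 2 \sqrt{22}\right) \left(-5 + 121\right) = \left(- \frac{100}{23} - 2 \sqrt{22}\right) 116 = - \frac{11600}{23} - 232 \sqrt{22}$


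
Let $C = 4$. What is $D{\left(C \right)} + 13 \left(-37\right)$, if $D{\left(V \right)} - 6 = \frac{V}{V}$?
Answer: $-474$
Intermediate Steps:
$D{\left(V \right)} = 7$ ($D{\left(V \right)} = 6 + \frac{V}{V} = 6 + 1 = 7$)
$D{\left(C \right)} + 13 \left(-37\right) = 7 + 13 \left(-37\right) = 7 - 481 = -474$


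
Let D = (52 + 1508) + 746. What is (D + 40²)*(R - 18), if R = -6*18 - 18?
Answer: -562464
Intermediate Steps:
R = -126 (R = -108 - 18 = -126)
D = 2306 (D = 1560 + 746 = 2306)
(D + 40²)*(R - 18) = (2306 + 40²)*(-126 - 18) = (2306 + 1600)*(-144) = 3906*(-144) = -562464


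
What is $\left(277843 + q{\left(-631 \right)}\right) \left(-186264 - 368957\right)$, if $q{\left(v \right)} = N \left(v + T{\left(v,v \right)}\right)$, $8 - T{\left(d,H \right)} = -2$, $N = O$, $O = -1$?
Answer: $-154609060544$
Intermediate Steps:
$N = -1$
$T{\left(d,H \right)} = 10$ ($T{\left(d,H \right)} = 8 - -2 = 8 + 2 = 10$)
$q{\left(v \right)} = -10 - v$ ($q{\left(v \right)} = - (v + 10) = - (10 + v) = -10 - v$)
$\left(277843 + q{\left(-631 \right)}\right) \left(-186264 - 368957\right) = \left(277843 - -621\right) \left(-186264 - 368957\right) = \left(277843 + \left(-10 + 631\right)\right) \left(-555221\right) = \left(277843 + 621\right) \left(-555221\right) = 278464 \left(-555221\right) = -154609060544$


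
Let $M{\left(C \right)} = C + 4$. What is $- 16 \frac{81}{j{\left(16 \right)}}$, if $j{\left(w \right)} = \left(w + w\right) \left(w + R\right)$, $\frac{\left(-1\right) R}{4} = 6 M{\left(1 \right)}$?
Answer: $\frac{81}{208} \approx 0.38942$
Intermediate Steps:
$M{\left(C \right)} = 4 + C$
$R = -120$ ($R = - 4 \cdot 6 \left(4 + 1\right) = - 4 \cdot 6 \cdot 5 = \left(-4\right) 30 = -120$)
$j{\left(w \right)} = 2 w \left(-120 + w\right)$ ($j{\left(w \right)} = \left(w + w\right) \left(w - 120\right) = 2 w \left(-120 + w\right)$)
$- 16 \frac{81}{j{\left(16 \right)}} = - 16 \frac{81}{2 \cdot 16 \left(-120 + 16\right)} = - 16 \frac{81}{2 \cdot 16 \left(-104\right)} = - 16 \frac{81}{-3328} = - 16 \cdot 81 \left(- \frac{1}{3328}\right) = \left(-16\right) \left(- \frac{81}{3328}\right) = \frac{81}{208}$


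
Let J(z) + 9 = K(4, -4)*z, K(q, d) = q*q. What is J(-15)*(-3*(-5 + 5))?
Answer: 0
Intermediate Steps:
K(q, d) = q**2
J(z) = -9 + 16*z (J(z) = -9 + 4**2*z = -9 + 16*z)
J(-15)*(-3*(-5 + 5)) = (-9 + 16*(-15))*(-3*(-5 + 5)) = (-9 - 240)*(-3*0) = -249*0 = 0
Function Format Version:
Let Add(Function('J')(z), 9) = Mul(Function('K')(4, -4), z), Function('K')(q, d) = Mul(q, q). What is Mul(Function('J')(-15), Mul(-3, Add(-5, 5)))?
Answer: 0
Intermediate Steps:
Function('K')(q, d) = Pow(q, 2)
Function('J')(z) = Add(-9, Mul(16, z)) (Function('J')(z) = Add(-9, Mul(Pow(4, 2), z)) = Add(-9, Mul(16, z)))
Mul(Function('J')(-15), Mul(-3, Add(-5, 5))) = Mul(Add(-9, Mul(16, -15)), Mul(-3, Add(-5, 5))) = Mul(Add(-9, -240), Mul(-3, 0)) = Mul(-249, 0) = 0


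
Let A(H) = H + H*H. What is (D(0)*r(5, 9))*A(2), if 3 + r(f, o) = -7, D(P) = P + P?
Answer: 0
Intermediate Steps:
D(P) = 2*P
r(f, o) = -10 (r(f, o) = -3 - 7 = -10)
A(H) = H + H²
(D(0)*r(5, 9))*A(2) = ((2*0)*(-10))*(2*(1 + 2)) = (0*(-10))*(2*3) = 0*6 = 0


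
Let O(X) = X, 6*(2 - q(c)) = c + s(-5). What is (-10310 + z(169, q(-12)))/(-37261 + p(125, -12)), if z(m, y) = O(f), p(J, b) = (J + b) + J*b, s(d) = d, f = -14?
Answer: 2581/9662 ≈ 0.26713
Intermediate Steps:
p(J, b) = J + b + J*b
q(c) = 17/6 - c/6 (q(c) = 2 - (c - 5)/6 = 2 - (-5 + c)/6 = 2 + (⅚ - c/6) = 17/6 - c/6)
z(m, y) = -14
(-10310 + z(169, q(-12)))/(-37261 + p(125, -12)) = (-10310 - 14)/(-37261 + (125 - 12 + 125*(-12))) = -10324/(-37261 + (125 - 12 - 1500)) = -10324/(-37261 - 1387) = -10324/(-38648) = -10324*(-1/38648) = 2581/9662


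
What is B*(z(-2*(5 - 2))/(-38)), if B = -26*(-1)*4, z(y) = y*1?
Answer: 312/19 ≈ 16.421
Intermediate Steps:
z(y) = y
B = 104 (B = 26*4 = 104)
B*(z(-2*(5 - 2))/(-38)) = 104*(-2*(5 - 2)/(-38)) = 104*(-2*3*(-1/38)) = 104*(-6*(-1/38)) = 104*(3/19) = 312/19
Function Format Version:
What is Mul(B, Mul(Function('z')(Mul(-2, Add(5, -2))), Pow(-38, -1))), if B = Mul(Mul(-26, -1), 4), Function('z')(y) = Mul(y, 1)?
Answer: Rational(312, 19) ≈ 16.421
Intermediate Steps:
Function('z')(y) = y
B = 104 (B = Mul(26, 4) = 104)
Mul(B, Mul(Function('z')(Mul(-2, Add(5, -2))), Pow(-38, -1))) = Mul(104, Mul(Mul(-2, Add(5, -2)), Pow(-38, -1))) = Mul(104, Mul(Mul(-2, 3), Rational(-1, 38))) = Mul(104, Mul(-6, Rational(-1, 38))) = Mul(104, Rational(3, 19)) = Rational(312, 19)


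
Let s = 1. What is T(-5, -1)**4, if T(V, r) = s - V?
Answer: 1296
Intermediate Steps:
T(V, r) = 1 - V
T(-5, -1)**4 = (1 - 1*(-5))**4 = (1 + 5)**4 = 6**4 = 1296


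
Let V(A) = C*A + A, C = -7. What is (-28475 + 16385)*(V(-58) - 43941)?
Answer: 527039370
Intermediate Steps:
V(A) = -6*A (V(A) = -7*A + A = -6*A)
(-28475 + 16385)*(V(-58) - 43941) = (-28475 + 16385)*(-6*(-58) - 43941) = -12090*(348 - 43941) = -12090*(-43593) = 527039370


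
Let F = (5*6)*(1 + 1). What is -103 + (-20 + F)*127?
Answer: 4977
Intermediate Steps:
F = 60 (F = 30*2 = 60)
-103 + (-20 + F)*127 = -103 + (-20 + 60)*127 = -103 + 40*127 = -103 + 5080 = 4977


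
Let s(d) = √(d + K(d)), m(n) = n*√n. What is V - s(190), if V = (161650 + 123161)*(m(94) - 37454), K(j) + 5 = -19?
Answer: -10667311194 - √166 + 26772234*√94 ≈ -1.0408e+10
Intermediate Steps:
K(j) = -24 (K(j) = -5 - 19 = -24)
m(n) = n^(3/2)
s(d) = √(-24 + d) (s(d) = √(d - 24) = √(-24 + d))
V = -10667311194 + 26772234*√94 (V = (161650 + 123161)*(94^(3/2) - 37454) = 284811*(94*√94 - 37454) = 284811*(-37454 + 94*√94) = -10667311194 + 26772234*√94 ≈ -1.0408e+10)
V - s(190) = (-10667311194 + 26772234*√94) - √(-24 + 190) = (-10667311194 + 26772234*√94) - √166 = -10667311194 - √166 + 26772234*√94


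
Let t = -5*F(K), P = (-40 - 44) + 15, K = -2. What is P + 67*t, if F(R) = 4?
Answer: -1409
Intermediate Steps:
P = -69 (P = -84 + 15 = -69)
t = -20 (t = -5*4 = -20)
P + 67*t = -69 + 67*(-20) = -69 - 1340 = -1409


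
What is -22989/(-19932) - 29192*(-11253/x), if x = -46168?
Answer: -272773013695/38342524 ≈ -7114.1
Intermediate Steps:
-22989/(-19932) - 29192*(-11253/x) = -22989/(-19932) - 29192/((-46168/(-11253))) = -22989*(-1/19932) - 29192/((-46168*(-1/11253))) = 7663/6644 - 29192/46168/11253 = 7663/6644 - 29192*11253/46168 = 7663/6644 - 41062197/5771 = -272773013695/38342524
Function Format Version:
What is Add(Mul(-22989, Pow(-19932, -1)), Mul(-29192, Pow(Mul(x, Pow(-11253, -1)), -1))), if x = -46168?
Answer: Rational(-272773013695, 38342524) ≈ -7114.1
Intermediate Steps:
Add(Mul(-22989, Pow(-19932, -1)), Mul(-29192, Pow(Mul(x, Pow(-11253, -1)), -1))) = Add(Mul(-22989, Pow(-19932, -1)), Mul(-29192, Pow(Mul(-46168, Pow(-11253, -1)), -1))) = Add(Mul(-22989, Rational(-1, 19932)), Mul(-29192, Pow(Mul(-46168, Rational(-1, 11253)), -1))) = Add(Rational(7663, 6644), Mul(-29192, Pow(Rational(46168, 11253), -1))) = Add(Rational(7663, 6644), Mul(-29192, Rational(11253, 46168))) = Add(Rational(7663, 6644), Rational(-41062197, 5771)) = Rational(-272773013695, 38342524)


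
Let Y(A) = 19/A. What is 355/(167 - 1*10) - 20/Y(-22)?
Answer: 75825/2983 ≈ 25.419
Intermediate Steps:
355/(167 - 1*10) - 20/Y(-22) = 355/(167 - 1*10) - 20/(19/(-22)) = 355/(167 - 10) - 20/(19*(-1/22)) = 355/157 - 20/(-19/22) = 355*(1/157) - 20*(-22/19) = 355/157 + 440/19 = 75825/2983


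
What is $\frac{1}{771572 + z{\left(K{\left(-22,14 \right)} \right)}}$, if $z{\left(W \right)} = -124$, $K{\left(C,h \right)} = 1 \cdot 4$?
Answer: $\frac{1}{771448} \approx 1.2963 \cdot 10^{-6}$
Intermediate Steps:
$K{\left(C,h \right)} = 4$
$\frac{1}{771572 + z{\left(K{\left(-22,14 \right)} \right)}} = \frac{1}{771572 - 124} = \frac{1}{771448}$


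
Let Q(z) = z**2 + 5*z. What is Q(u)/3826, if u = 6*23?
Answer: 9867/1913 ≈ 5.1579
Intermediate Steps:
u = 138
Q(u)/3826 = (138*(5 + 138))/3826 = (138*143)*(1/3826) = 19734*(1/3826) = 9867/1913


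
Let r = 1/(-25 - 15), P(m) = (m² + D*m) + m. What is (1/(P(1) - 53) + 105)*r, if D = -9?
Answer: -6299/2400 ≈ -2.6246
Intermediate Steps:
P(m) = m² - 8*m (P(m) = (m² - 9*m) + m = m² - 8*m)
r = -1/40 (r = 1/(-40) = -1/40 ≈ -0.025000)
(1/(P(1) - 53) + 105)*r = (1/(1*(-8 + 1) - 53) + 105)*(-1/40) = (1/(1*(-7) - 53) + 105)*(-1/40) = (1/(-7 - 53) + 105)*(-1/40) = (1/(-60) + 105)*(-1/40) = (-1/60 + 105)*(-1/40) = (6299/60)*(-1/40) = -6299/2400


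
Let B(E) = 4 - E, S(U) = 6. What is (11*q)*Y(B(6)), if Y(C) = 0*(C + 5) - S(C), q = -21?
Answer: 1386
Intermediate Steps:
Y(C) = -6 (Y(C) = 0*(C + 5) - 1*6 = 0*(5 + C) - 6 = 0 - 6 = -6)
(11*q)*Y(B(6)) = (11*(-21))*(-6) = -231*(-6) = 1386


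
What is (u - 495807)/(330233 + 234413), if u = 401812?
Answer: -93995/564646 ≈ -0.16647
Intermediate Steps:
(u - 495807)/(330233 + 234413) = (401812 - 495807)/(330233 + 234413) = -93995/564646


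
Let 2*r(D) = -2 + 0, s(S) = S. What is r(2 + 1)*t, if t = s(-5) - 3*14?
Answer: 47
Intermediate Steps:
r(D) = -1 (r(D) = (-2 + 0)/2 = (½)*(-2) = -1)
t = -47 (t = -5 - 3*14 = -5 - 42 = -47)
r(2 + 1)*t = -1*(-47) = 47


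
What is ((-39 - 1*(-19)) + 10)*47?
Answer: -470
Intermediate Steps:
((-39 - 1*(-19)) + 10)*47 = ((-39 + 19) + 10)*47 = (-20 + 10)*47 = -10*47 = -470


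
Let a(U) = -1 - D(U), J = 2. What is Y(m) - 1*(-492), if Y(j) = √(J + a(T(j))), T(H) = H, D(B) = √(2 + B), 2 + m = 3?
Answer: 492 + √(1 - √3) ≈ 492.0 + 0.8556*I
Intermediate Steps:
m = 1 (m = -2 + 3 = 1)
a(U) = -1 - √(2 + U)
Y(j) = √(1 - √(2 + j)) (Y(j) = √(2 + (-1 - √(2 + j))) = √(1 - √(2 + j)))
Y(m) - 1*(-492) = √(1 - √(2 + 1)) - 1*(-492) = √(1 - √3) + 492 = 492 + √(1 - √3)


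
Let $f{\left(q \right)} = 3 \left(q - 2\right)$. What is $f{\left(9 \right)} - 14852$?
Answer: $-14831$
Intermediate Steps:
$f{\left(q \right)} = -6 + 3 q$ ($f{\left(q \right)} = 3 \left(-2 + q\right) = -6 + 3 q$)
$f{\left(9 \right)} - 14852 = \left(-6 + 3 \cdot 9\right) - 14852 = \left(-6 + 27\right) - 14852 = 21 - 14852 = -14831$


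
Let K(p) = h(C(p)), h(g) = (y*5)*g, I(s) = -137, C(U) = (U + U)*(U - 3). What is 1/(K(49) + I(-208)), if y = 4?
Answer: 1/90023 ≈ 1.1108e-5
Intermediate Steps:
C(U) = 2*U*(-3 + U) (C(U) = (2*U)*(-3 + U) = 2*U*(-3 + U))
h(g) = 20*g (h(g) = (4*5)*g = 20*g)
K(p) = 40*p*(-3 + p) (K(p) = 20*(2*p*(-3 + p)) = 40*p*(-3 + p))
1/(K(49) + I(-208)) = 1/(40*49*(-3 + 49) - 137) = 1/(40*49*46 - 137) = 1/(90160 - 137) = 1/90023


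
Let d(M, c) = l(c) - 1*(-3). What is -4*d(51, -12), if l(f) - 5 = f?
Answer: 16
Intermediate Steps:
l(f) = 5 + f
d(M, c) = 8 + c (d(M, c) = (5 + c) - 1*(-3) = (5 + c) + 3 = 8 + c)
-4*d(51, -12) = -4*(8 - 12) = -4*(-4) = 16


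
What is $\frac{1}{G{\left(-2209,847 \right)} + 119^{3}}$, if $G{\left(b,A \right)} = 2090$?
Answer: $\frac{1}{1687249} \approx 5.9268 \cdot 10^{-7}$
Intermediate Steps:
$\frac{1}{G{\left(-2209,847 \right)} + 119^{3}} = \frac{1}{2090 + 119^{3}} = \frac{1}{2090 + 1685159} = \frac{1}{1687249}$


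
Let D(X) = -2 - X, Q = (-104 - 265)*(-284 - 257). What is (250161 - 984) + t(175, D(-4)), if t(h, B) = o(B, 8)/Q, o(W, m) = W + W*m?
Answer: 5526995039/22181 ≈ 2.4918e+5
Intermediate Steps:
Q = 199629 (Q = -369*(-541) = 199629)
t(h, B) = B/22181 (t(h, B) = (B*(1 + 8))/199629 = (B*9)*(1/199629) = (9*B)*(1/199629) = B/22181)
(250161 - 984) + t(175, D(-4)) = (250161 - 984) + (-2 - 1*(-4))/22181 = 249177 + (-2 + 4)/22181 = 249177 + (1/22181)*2 = 249177 + 2/22181 = 5526995039/22181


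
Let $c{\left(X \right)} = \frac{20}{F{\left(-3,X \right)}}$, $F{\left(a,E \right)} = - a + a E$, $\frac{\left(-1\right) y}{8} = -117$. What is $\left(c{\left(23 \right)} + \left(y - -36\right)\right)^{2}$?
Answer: $\frac{1028228356}{1089} \approx 9.442 \cdot 10^{5}$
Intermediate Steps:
$y = 936$ ($y = \left(-8\right) \left(-117\right) = 936$)
$F{\left(a,E \right)} = - a + E a$
$c{\left(X \right)} = \frac{20}{3 - 3 X}$ ($c{\left(X \right)} = \frac{20}{\left(-3\right) \left(-1 + X\right)} = \frac{20}{3 - 3 X}$)
$\left(c{\left(23 \right)} + \left(y - -36\right)\right)^{2} = \left(\frac{20}{3 \left(1 - 23\right)} + \left(936 - -36\right)\right)^{2} = \left(\frac{20}{3 \left(1 - 23\right)} + \left(936 + 36\right)\right)^{2} = \left(\frac{20}{3 \left(-22\right)} + 972\right)^{2} = \left(\frac{20}{3} \left(- \frac{1}{22}\right) + 972\right)^{2} = \left(- \frac{10}{33} + 972\right)^{2} = \left(\frac{32066}{33}\right)^{2} = \frac{1028228356}{1089}$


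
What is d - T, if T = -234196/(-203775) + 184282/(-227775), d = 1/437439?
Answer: -10234013878643/30079504951925 ≈ -0.34023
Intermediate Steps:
d = 1/437439 ≈ 2.2860e-6
T = 210559058/618864675 (T = -234196*(-1/203775) + 184282*(-1/227775) = 234196/203775 - 184282/227775 = 210559058/618864675 ≈ 0.34023)
d - T = 1/437439 - 1*210559058/618864675 = 1/437439 - 210559058/618864675 = -10234013878643/30079504951925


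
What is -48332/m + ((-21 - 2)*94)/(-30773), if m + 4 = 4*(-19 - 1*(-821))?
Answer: -370098397/24649173 ≈ -15.015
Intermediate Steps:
m = 3204 (m = -4 + 4*(-19 - 1*(-821)) = -4 + 4*(-19 + 821) = -4 + 4*802 = -4 + 3208 = 3204)
-48332/m + ((-21 - 2)*94)/(-30773) = -48332/3204 + ((-21 - 2)*94)/(-30773) = -48332*1/3204 - 23*94*(-1/30773) = -12083/801 - 2162*(-1/30773) = -12083/801 + 2162/30773 = -370098397/24649173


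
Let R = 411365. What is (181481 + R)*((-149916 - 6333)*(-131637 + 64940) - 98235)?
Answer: 6178191230411028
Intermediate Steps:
(181481 + R)*((-149916 - 6333)*(-131637 + 64940) - 98235) = (181481 + 411365)*((-149916 - 6333)*(-131637 + 64940) - 98235) = 592846*(-156249*(-66697) - 98235) = 592846*(10421339553 - 98235) = 592846*10421241318 = 6178191230411028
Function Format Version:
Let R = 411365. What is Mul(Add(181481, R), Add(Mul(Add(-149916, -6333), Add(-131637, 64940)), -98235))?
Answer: 6178191230411028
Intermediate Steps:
Mul(Add(181481, R), Add(Mul(Add(-149916, -6333), Add(-131637, 64940)), -98235)) = Mul(Add(181481, 411365), Add(Mul(Add(-149916, -6333), Add(-131637, 64940)), -98235)) = Mul(592846, Add(Mul(-156249, -66697), -98235)) = Mul(592846, Add(10421339553, -98235)) = Mul(592846, 10421241318) = 6178191230411028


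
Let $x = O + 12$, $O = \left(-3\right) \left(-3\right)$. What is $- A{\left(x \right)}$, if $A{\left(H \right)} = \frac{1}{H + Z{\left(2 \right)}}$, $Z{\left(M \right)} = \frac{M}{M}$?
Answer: $- \frac{1}{22} \approx -0.045455$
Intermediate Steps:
$O = 9$
$Z{\left(M \right)} = 1$
$x = 21$ ($x = 9 + 12 = 21$)
$A{\left(H \right)} = \frac{1}{1 + H}$ ($A{\left(H \right)} = \frac{1}{H + 1} = \frac{1}{1 + H}$)
$- A{\left(x \right)} = - \frac{1}{1 + 21} = - \frac{1}{22}$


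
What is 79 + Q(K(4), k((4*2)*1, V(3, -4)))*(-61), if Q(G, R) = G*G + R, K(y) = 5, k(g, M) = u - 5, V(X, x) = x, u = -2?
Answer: -1019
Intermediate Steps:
k(g, M) = -7 (k(g, M) = -2 - 5 = -7)
Q(G, R) = R + G² (Q(G, R) = G² + R = R + G²)
79 + Q(K(4), k((4*2)*1, V(3, -4)))*(-61) = 79 + (-7 + 5²)*(-61) = 79 + (-7 + 25)*(-61) = 79 + 18*(-61) = 79 - 1098 = -1019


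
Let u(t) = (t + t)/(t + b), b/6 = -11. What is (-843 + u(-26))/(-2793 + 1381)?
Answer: 4844/8119 ≈ 0.59663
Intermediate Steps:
b = -66 (b = 6*(-11) = -66)
u(t) = 2*t/(-66 + t) (u(t) = (t + t)/(t - 66) = (2*t)/(-66 + t) = 2*t/(-66 + t))
(-843 + u(-26))/(-2793 + 1381) = (-843 + 2*(-26)/(-66 - 26))/(-2793 + 1381) = (-843 + 2*(-26)/(-92))/(-1412) = (-843 + 2*(-26)*(-1/92))*(-1/1412) = (-843 + 13/23)*(-1/1412) = -19376/23*(-1/1412) = 4844/8119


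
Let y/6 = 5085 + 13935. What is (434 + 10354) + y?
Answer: 124908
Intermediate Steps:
y = 114120 (y = 6*(5085 + 13935) = 6*19020 = 114120)
(434 + 10354) + y = (434 + 10354) + 114120 = 10788 + 114120 = 124908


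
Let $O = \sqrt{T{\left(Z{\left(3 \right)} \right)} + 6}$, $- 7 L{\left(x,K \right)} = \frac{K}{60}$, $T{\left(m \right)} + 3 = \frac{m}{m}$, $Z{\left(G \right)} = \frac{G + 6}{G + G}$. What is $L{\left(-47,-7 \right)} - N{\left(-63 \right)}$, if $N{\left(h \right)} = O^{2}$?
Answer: $- \frac{239}{60} \approx -3.9833$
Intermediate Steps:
$Z{\left(G \right)} = \frac{6 + G}{2 G}$
$T{\left(m \right)} = -2$ ($T{\left(m \right)} = -3 + \frac{m}{m} = -3 + 1 = -2$)
$L{\left(x,K \right)} = - \frac{K}{420}$ ($L{\left(x,K \right)} = - \frac{K \frac{1}{60}}{7} = - \frac{\frac{1}{60} K}{7} = - \frac{K}{420}$)
$O = 2$ ($O = \sqrt{-2 + 6} = \sqrt{4} = 2$)
$N{\left(h \right)} = 4$ ($N{\left(h \right)} = 2^{2} = 4$)
$L{\left(-47,-7 \right)} - N{\left(-63 \right)} = \left(- \frac{1}{420}\right) \left(-7\right) - 4 = \frac{1}{60} - 4 = - \frac{239}{60}$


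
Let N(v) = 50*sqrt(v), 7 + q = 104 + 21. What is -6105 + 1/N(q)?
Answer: -6105 + sqrt(118)/5900 ≈ -6105.0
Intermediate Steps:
q = 118 (q = -7 + (104 + 21) = -7 + 125 = 118)
-6105 + 1/N(q) = -6105 + 1/(50*sqrt(118)) = -6105 + sqrt(118)/5900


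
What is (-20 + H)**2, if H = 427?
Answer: 165649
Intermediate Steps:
(-20 + H)**2 = (-20 + 427)**2 = 407**2 = 165649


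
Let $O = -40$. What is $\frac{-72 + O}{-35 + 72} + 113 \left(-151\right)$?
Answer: $- \frac{631443}{37} \approx -17066.0$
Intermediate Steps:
$\frac{-72 + O}{-35 + 72} + 113 \left(-151\right) = \frac{-72 - 40}{-35 + 72} + 113 \left(-151\right) = - \frac{112}{37} - 17063 = - \frac{631443}{37}$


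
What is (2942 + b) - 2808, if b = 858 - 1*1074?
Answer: -82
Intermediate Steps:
b = -216 (b = 858 - 1074 = -216)
(2942 + b) - 2808 = (2942 - 216) - 2808 = 2726 - 2808 = -82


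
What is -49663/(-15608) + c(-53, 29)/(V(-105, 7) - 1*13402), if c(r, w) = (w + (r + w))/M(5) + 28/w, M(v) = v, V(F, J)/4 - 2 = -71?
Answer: 9849267625/3095550248 ≈ 3.1818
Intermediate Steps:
V(F, J) = -276 (V(F, J) = 8 + 4*(-71) = 8 - 284 = -276)
c(r, w) = 28/w + r/5 + 2*w/5 (c(r, w) = (w + (r + w))/5 + 28/w = (r + 2*w)*(⅕) + 28/w = (r/5 + 2*w/5) + 28/w = 28/w + r/5 + 2*w/5)
-49663/(-15608) + c(-53, 29)/(V(-105, 7) - 1*13402) = -49663/(-15608) + ((⅕)*(140 + 29*(-53 + 2*29))/29)/(-276 - 1*13402) = -49663*(-1/15608) + ((⅕)*(1/29)*(140 + 29*(-53 + 58)))/(-276 - 13402) = 49663/15608 + ((⅕)*(1/29)*(140 + 29*5))/(-13678) = 49663/15608 + ((⅕)*(1/29)*(140 + 145))*(-1/13678) = 49663/15608 + ((⅕)*(1/29)*285)*(-1/13678) = 49663/15608 + (57/29)*(-1/13678) = 49663/15608 - 57/396662 = 9849267625/3095550248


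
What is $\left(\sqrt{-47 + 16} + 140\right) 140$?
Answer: $19600 + 140 i \sqrt{31} \approx 19600.0 + 779.49 i$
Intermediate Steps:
$\left(\sqrt{-47 + 16} + 140\right) 140 = \left(\sqrt{-31} + 140\right) 140 = \left(i \sqrt{31} + 140\right) 140 = \left(140 + i \sqrt{31}\right) 140 = 19600 + 140 i \sqrt{31}$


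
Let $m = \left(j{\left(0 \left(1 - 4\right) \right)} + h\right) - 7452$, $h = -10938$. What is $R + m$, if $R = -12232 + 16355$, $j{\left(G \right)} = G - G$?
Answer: $-14267$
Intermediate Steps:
$j{\left(G \right)} = 0$
$R = 4123$
$m = -18390$ ($m = \left(0 - 10938\right) - 7452 = -10938 - 7452 = -18390$)
$R + m = 4123 - 18390 = -14267$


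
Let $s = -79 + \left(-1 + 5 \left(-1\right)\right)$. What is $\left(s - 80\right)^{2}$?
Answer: $27225$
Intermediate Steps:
$s = -85$ ($s = -79 - 6 = -85$)
$\left(s - 80\right)^{2} = \left(-85 - 80\right)^{2} = \left(-165\right)^{2} = 27225$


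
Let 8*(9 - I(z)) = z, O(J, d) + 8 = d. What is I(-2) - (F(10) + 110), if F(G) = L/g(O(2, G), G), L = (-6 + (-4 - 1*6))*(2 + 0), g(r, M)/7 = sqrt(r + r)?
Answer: -2757/28 ≈ -98.464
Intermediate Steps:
O(J, d) = -8 + d
g(r, M) = 7*sqrt(2)*sqrt(r) (g(r, M) = 7*sqrt(r + r) = 7*sqrt(2*r) = 7*(sqrt(2)*sqrt(r)) = 7*sqrt(2)*sqrt(r))
I(z) = 9 - z/8
L = -32 (L = (-6 + (-4 - 6))*2 = (-6 - 10)*2 = -16*2 = -32)
F(G) = -16*sqrt(2)/(7*sqrt(-8 + G)) (F(G) = -32*sqrt(2)/(14*sqrt(-8 + G)) = -16*sqrt(2)/(7*sqrt(-8 + G)))
I(-2) - (F(10) + 110) = (9 - 1/8*(-2)) - (-16*sqrt(2)/(7*sqrt(-8 + 10)) + 110) = (9 + 1/4) - (-16*sqrt(2)/(7*sqrt(2)) + 110) = 37/4 - (-16*sqrt(2)*sqrt(2)/2/7 + 110) = 37/4 - (-16/7 + 110) = 37/4 - 1*754/7 = 37/4 - 754/7 = -2757/28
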